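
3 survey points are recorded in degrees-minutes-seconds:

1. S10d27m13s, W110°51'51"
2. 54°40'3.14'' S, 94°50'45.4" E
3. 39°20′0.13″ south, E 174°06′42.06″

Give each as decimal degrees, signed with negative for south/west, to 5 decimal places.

Point 1:
  Lat: 10° + 27/60 + 13/3600 = 10 + 0.450000 + 0.003611 = 10.453611
  S → negative
  Longitude: 110° + 51/60 + 51/3600 = 110 + 0.850000 + 0.014167 = 110.864167
  W → negative
Point 2:
  Latitude: 40′ + 3.14″ = 40.05233′; 54 + 40.05233/60 = 54.667539
  S ⇒ negate
  Longitude: 50′ + 45.4″ = 50.75667′; 94 + 50.75667/60 = 94.845944
  E → positive
Point 3:
  φ: 39 + 20/60 + 0.13/3600 = 39.333369
  S ⇒ negate
  Longitude: 6′ + 42.06″ = 6.70100′; 174 + 6.70100/60 = 174.111683
  E ⇒ keep positive

1. -10.45361, -110.86417
2. -54.66754, 94.84594
3. -39.33337, 174.11168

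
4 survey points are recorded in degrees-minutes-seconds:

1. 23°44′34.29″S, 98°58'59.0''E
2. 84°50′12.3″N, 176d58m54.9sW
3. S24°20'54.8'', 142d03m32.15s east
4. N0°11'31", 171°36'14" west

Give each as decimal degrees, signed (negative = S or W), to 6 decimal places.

1. -23.742858, 98.983056
2. 84.836750, -176.981917
3. -24.348556, 142.058931
4. 0.191944, -171.603889

Point 1:
  φ: 44′ + 34.29″ = 44.57150′; 23 + 44.57150/60 = 23.7428583
  hemisphere S, so the sign is −
  Longitude: 58′ + 59″ = 58.98333′; 98 + 58.98333/60 = 98.9830556
  E ⇒ keep positive
Point 2:
  φ: 84 + 50/60 + 12.3/3600 = 84.8367500
  N ⇒ keep positive
  λ: 58′ + 54.9″ = 58.91500′; 176 + 58.91500/60 = 176.9819167
  W → negative
Point 3:
  Latitude: 24° + 20/60 + 54.8/3600 = 24 + 0.333333 + 0.015222 = 24.3485556
  S ⇒ negate
  Lon: 3′ + 32.15″ = 3.53583′; 142 + 3.53583/60 = 142.0589306
  E ⇒ keep positive
Point 4:
  φ: 11′ + 31″ = 11.51667′; 0 + 11.51667/60 = 0.1919444
  N ⇒ keep positive
  Lon: 171 + 36/60 + 14/3600 = 171.6038889
  W ⇒ negate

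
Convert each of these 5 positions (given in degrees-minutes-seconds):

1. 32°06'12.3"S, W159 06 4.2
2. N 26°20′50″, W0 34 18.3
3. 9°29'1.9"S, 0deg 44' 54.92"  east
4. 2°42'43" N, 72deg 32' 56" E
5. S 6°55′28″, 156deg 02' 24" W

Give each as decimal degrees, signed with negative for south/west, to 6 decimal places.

Point 1:
  φ: 32 + 6/60 + 12.3/3600 = 32.1034167
  hemisphere S, so the sign is −
  λ: 6′ + 4.2″ = 6.07000′; 159 + 6.07000/60 = 159.1011667
  W → negative
Point 2:
  φ: 26° + 20/60 + 50/3600 = 26 + 0.333333 + 0.013889 = 26.3472222
  N ⇒ keep positive
  λ: 34′ + 18.3″ = 34.30500′; 0 + 34.30500/60 = 0.5717500
  hemisphere W, so the sign is −
Point 3:
  Lat: 29′ + 1.9″ = 29.03167′; 9 + 29.03167/60 = 9.4838611
  hemisphere S, so the sign is −
  Longitude: 0° + 44/60 + 54.92/3600 = 0 + 0.733333 + 0.015256 = 0.7485889
  E ⇒ keep positive
Point 4:
  Latitude: 2 + 42/60 + 43/3600 = 2.7119444
  N ⇒ keep positive
  λ: 72 + 32/60 + 56/3600 = 72.5488889
  E → positive
Point 5:
  φ: 6 + 55/60 + 28/3600 = 6.9244444
  S → negative
  λ: 156° + 2/60 + 24/3600 = 156 + 0.033333 + 0.006667 = 156.0400000
  W ⇒ negate

1. -32.103417, -159.101167
2. 26.347222, -0.571750
3. -9.483861, 0.748589
4. 2.711944, 72.548889
5. -6.924444, -156.040000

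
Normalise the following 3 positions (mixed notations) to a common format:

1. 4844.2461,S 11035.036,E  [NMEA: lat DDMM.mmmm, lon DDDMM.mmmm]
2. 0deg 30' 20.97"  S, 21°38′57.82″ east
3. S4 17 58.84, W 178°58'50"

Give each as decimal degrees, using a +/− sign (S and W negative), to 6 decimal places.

1. -48.737435, 110.583933
2. -0.505825, 21.649394
3. -4.299678, -178.980556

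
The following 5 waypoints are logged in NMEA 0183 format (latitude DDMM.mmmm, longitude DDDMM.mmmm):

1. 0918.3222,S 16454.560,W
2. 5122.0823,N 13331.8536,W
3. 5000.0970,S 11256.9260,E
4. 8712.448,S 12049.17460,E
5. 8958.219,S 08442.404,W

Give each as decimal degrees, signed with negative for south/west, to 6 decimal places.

Point 1:
  φ: degrees = first 2 digits = 9, minutes = 18.3222; 9 + 18.3222/60 = 9.3053700
  S ⇒ negate
  Lon: split at 3 digits → 164° and 54.56′; 164 + 54.56/60 = 164.9093333
  W ⇒ negate
Point 2:
  Latitude: degrees = first 2 digits = 51, minutes = 22.0823; 51 + 22.0823/60 = 51.3680383
  N → positive
  Longitude: degrees = first 3 digits = 133, minutes = 31.8536; 133 + 31.8536/60 = 133.5308933
  hemisphere W, so the sign is −
Point 3:
  φ: degrees = first 2 digits = 50, minutes = 0.097; 50 + 0.097/60 = 50.0016167
  hemisphere S, so the sign is −
  Lon: split at 3 digits → 112° and 56.926′; 112 + 56.926/60 = 112.9487667
  E ⇒ keep positive
Point 4:
  Latitude: split at 2 digits → 87° and 12.448′; 87 + 12.448/60 = 87.2074667
  hemisphere S, so the sign is −
  Lon: degrees = first 3 digits = 120, minutes = 49.1746; 120 + 49.1746/60 = 120.8195767
  E → positive
Point 5:
  Lat: split at 2 digits → 89° and 58.219′; 89 + 58.219/60 = 89.9703167
  S ⇒ negate
  Lon: split at 3 digits → 084° and 42.404′; 84 + 42.404/60 = 84.7067333
  W ⇒ negate

1. -9.305370, -164.909333
2. 51.368038, -133.530893
3. -50.001617, 112.948767
4. -87.207467, 120.819577
5. -89.970317, -84.706733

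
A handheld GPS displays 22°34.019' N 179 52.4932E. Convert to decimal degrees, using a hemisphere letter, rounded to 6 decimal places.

Latitude: 22 + 34.019/60 = 22.5669833
Longitude: 52.4932′ = 0.874887°; total 179.8748867

22.566983° N, 179.874887° E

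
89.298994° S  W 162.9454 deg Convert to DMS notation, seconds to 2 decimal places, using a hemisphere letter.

89°17′56.38″ S, 162°56′43.44″ W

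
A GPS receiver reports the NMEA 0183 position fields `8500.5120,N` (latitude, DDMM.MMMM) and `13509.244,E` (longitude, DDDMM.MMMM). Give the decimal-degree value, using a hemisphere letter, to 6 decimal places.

Latitude: split at 2 digits → 85° and 0.512′; 85 + 0.512/60 = 85.0085333
Longitude: split at 3 digits → 135° and 9.244′; 135 + 9.244/60 = 135.1540667

85.008533° N, 135.154067° E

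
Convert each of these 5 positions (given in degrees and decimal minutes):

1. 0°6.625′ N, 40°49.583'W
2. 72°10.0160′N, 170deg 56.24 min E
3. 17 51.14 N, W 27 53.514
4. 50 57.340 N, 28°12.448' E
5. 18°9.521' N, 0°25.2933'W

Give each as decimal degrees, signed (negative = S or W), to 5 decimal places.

Point 1:
  φ: 0 + 6.625/60 = 0.110417
  N ⇒ keep positive
  Longitude: 40 + 49.583/60 = 40.826383
  W → negative
Point 2:
  Latitude: 10.016′ = 0.166933°; total 72.166933
  N → positive
  λ: 56.24′ = 0.937333°; total 170.937333
  E → positive
Point 3:
  Latitude: 51.14′ = 0.852333°; total 17.852333
  N → positive
  λ: 27 + 53.514/60 = 27.891900
  hemisphere W, so the sign is −
Point 4:
  φ: 57.34′ = 0.955667°; total 50.955667
  N → positive
  λ: 12.448′ = 0.207467°; total 28.207467
  E ⇒ keep positive
Point 5:
  φ: 18 + 9.521/60 = 18.158683
  N ⇒ keep positive
  Longitude: 0 + 25.2933/60 = 0.421555
  hemisphere W, so the sign is −

1. 0.11042, -40.82638
2. 72.16693, 170.93733
3. 17.85233, -27.89190
4. 50.95567, 28.20747
5. 18.15868, -0.42156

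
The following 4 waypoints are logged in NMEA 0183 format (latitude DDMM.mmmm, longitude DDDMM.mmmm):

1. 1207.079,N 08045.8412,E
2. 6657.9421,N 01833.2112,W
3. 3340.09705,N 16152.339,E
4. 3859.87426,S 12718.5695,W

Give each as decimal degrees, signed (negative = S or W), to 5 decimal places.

1. 12.11798, 80.76402
2. 66.96570, -18.55352
3. 33.66828, 161.87232
4. -38.99790, -127.30949

Point 1:
  Lat: split at 2 digits → 12° and 7.079′; 12 + 7.079/60 = 12.117983
  N → positive
  Longitude: split at 3 digits → 080° and 45.8412′; 80 + 45.8412/60 = 80.764020
  E ⇒ keep positive
Point 2:
  Latitude: degrees = first 2 digits = 66, minutes = 57.9421; 66 + 57.9421/60 = 66.965702
  N ⇒ keep positive
  Longitude: split at 3 digits → 018° and 33.2112′; 18 + 33.2112/60 = 18.553520
  hemisphere W, so the sign is −
Point 3:
  φ: degrees = first 2 digits = 33, minutes = 40.09705; 33 + 40.09705/60 = 33.668284
  N ⇒ keep positive
  Longitude: split at 3 digits → 161° and 52.339′; 161 + 52.339/60 = 161.872317
  E ⇒ keep positive
Point 4:
  Lat: degrees = first 2 digits = 38, minutes = 59.87426; 38 + 59.87426/60 = 38.997904
  S → negative
  Longitude: split at 3 digits → 127° and 18.5695′; 127 + 18.5695/60 = 127.309492
  hemisphere W, so the sign is −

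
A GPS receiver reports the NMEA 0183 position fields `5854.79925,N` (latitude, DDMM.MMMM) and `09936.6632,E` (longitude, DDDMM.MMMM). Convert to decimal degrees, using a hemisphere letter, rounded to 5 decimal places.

58.91332° N, 99.61105° E

Latitude: degrees = first 2 digits = 58, minutes = 54.79925; 58 + 54.79925/60 = 58.913321
λ: degrees = first 3 digits = 99, minutes = 36.6632; 99 + 36.6632/60 = 99.611053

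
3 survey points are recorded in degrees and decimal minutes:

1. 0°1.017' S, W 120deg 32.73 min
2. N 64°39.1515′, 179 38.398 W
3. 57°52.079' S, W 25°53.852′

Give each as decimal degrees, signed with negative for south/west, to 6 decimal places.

Point 1:
  φ: 0 + 1.017/60 = 0.0169500
  hemisphere S, so the sign is −
  Longitude: 32.73′ = 0.545500°; total 120.5455000
  W → negative
Point 2:
  Latitude: 64 + 39.1515/60 = 64.6525250
  N ⇒ keep positive
  Lon: 38.398′ = 0.639967°; total 179.6399667
  hemisphere W, so the sign is −
Point 3:
  φ: 52.079′ = 0.867983°; total 57.8679833
  S ⇒ negate
  Lon: 53.852′ = 0.897533°; total 25.8975333
  hemisphere W, so the sign is −

1. -0.016950, -120.545500
2. 64.652525, -179.639967
3. -57.867983, -25.897533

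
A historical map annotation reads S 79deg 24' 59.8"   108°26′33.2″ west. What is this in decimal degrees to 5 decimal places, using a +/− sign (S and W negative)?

Latitude: 79 + 24/60 + 59.8/3600 = 79.416611
hemisphere S, so the sign is −
Longitude: 108 + 26/60 + 33.2/3600 = 108.442556
W → negative

-79.41661, -108.44256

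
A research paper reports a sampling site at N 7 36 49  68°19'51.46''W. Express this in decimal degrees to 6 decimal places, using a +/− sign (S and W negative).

7.613611, -68.330961

φ: 7° + 36/60 + 49/3600 = 7 + 0.600000 + 0.013611 = 7.6136111
N ⇒ keep positive
Lon: 68 + 19/60 + 51.46/3600 = 68.3309611
W → negative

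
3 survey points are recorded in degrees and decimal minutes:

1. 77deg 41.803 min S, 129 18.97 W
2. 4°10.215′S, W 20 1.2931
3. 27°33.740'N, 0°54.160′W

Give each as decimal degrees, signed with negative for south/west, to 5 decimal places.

Point 1:
  Lat: 77 + 41.803/60 = 77.696717
  S ⇒ negate
  Longitude: 129 + 18.97/60 = 129.316167
  W ⇒ negate
Point 2:
  φ: 4 + 10.215/60 = 4.170250
  S → negative
  λ: 20 + 1.2931/60 = 20.021552
  W → negative
Point 3:
  Lat: 33.74′ = 0.562333°; total 27.562333
  N → positive
  Lon: 54.16′ = 0.902667°; total 0.902667
  W ⇒ negate

1. -77.69672, -129.31617
2. -4.17025, -20.02155
3. 27.56233, -0.90267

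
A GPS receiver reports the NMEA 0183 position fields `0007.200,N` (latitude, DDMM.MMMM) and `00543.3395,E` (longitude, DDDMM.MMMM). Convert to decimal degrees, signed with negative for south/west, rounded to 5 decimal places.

Latitude: degrees = first 2 digits = 0, minutes = 7.2; 0 + 7.2/60 = 0.120000
N ⇒ keep positive
Lon: degrees = first 3 digits = 5, minutes = 43.3395; 5 + 43.3395/60 = 5.722325
E → positive

0.12000, 5.72233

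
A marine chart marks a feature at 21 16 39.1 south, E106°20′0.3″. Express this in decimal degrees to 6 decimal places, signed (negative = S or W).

Latitude: 21° + 16/60 + 39.1/3600 = 21 + 0.266667 + 0.010861 = 21.2775278
S ⇒ negate
Lon: 106° + 20/60 + 0.3/3600 = 106 + 0.333333 + 0.000083 = 106.3334167
E → positive

-21.277528, 106.333417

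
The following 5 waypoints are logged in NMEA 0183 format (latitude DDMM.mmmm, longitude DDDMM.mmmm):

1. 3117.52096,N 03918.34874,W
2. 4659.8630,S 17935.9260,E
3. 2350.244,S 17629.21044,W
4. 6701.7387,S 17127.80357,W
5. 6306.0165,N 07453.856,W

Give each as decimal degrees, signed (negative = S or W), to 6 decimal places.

1. 31.292016, -39.305812
2. -46.997717, 179.598767
3. -23.837400, -176.486841
4. -67.028978, -171.463393
5. 63.100275, -74.897600

Point 1:
  Lat: split at 2 digits → 31° and 17.52096′; 31 + 17.52096/60 = 31.2920160
  N → positive
  Longitude: split at 3 digits → 039° and 18.34874′; 39 + 18.34874/60 = 39.3058123
  W ⇒ negate
Point 2:
  Lat: split at 2 digits → 46° and 59.863′; 46 + 59.863/60 = 46.9977167
  S ⇒ negate
  λ: degrees = first 3 digits = 179, minutes = 35.926; 179 + 35.926/60 = 179.5987667
  E ⇒ keep positive
Point 3:
  Latitude: split at 2 digits → 23° and 50.244′; 23 + 50.244/60 = 23.8374000
  S → negative
  λ: degrees = first 3 digits = 176, minutes = 29.21044; 176 + 29.21044/60 = 176.4868407
  W ⇒ negate
Point 4:
  φ: split at 2 digits → 67° and 1.7387′; 67 + 1.7387/60 = 67.0289783
  S → negative
  Longitude: split at 3 digits → 171° and 27.80357′; 171 + 27.80357/60 = 171.4633928
  W ⇒ negate
Point 5:
  φ: split at 2 digits → 63° and 6.0165′; 63 + 6.0165/60 = 63.1002750
  N → positive
  λ: split at 3 digits → 074° and 53.856′; 74 + 53.856/60 = 74.8976000
  hemisphere W, so the sign is −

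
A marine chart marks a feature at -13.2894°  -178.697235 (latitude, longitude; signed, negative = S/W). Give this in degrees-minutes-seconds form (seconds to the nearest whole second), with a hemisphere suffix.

13°17′22″ S, 178°41′50″ W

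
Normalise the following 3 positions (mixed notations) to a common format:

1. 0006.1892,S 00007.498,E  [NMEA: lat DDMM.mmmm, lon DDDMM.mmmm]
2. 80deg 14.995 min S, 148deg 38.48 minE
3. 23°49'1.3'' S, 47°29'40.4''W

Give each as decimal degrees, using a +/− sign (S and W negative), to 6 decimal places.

Point 1:
  φ: degrees = first 2 digits = 0, minutes = 6.1892; 0 + 6.1892/60 = 0.1031533
  hemisphere S, so the sign is −
  Longitude: split at 3 digits → 000° and 7.498′; 0 + 7.498/60 = 0.1249667
  E → positive
Point 2:
  Latitude: 14.995′ = 0.249917°; total 80.2499167
  S → negative
  Lon: 38.48′ = 0.641333°; total 148.6413333
  E ⇒ keep positive
Point 3:
  φ: 23° + 49/60 + 1.3/3600 = 23 + 0.816667 + 0.000361 = 23.8170278
  S → negative
  λ: 47 + 29/60 + 40.4/3600 = 47.4945556
  W ⇒ negate

1. -0.103153, 0.124967
2. -80.249917, 148.641333
3. -23.817028, -47.494556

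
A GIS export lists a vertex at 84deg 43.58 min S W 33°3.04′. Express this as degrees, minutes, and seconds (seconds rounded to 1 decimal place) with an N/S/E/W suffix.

84°43′34.8″ S, 33°03′2.4″ W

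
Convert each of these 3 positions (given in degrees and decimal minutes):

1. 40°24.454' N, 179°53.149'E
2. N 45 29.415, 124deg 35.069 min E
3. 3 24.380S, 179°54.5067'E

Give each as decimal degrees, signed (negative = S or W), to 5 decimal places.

Point 1:
  φ: 24.454′ = 0.407567°; total 40.407567
  N → positive
  Lon: 53.149′ = 0.885817°; total 179.885817
  E ⇒ keep positive
Point 2:
  Latitude: 45 + 29.415/60 = 45.490250
  N → positive
  λ: 35.069′ = 0.584483°; total 124.584483
  E → positive
Point 3:
  φ: 3 + 24.38/60 = 3.406333
  S → negative
  Lon: 54.5067′ = 0.908445°; total 179.908445
  E ⇒ keep positive

1. 40.40757, 179.88582
2. 45.49025, 124.58448
3. -3.40633, 179.90845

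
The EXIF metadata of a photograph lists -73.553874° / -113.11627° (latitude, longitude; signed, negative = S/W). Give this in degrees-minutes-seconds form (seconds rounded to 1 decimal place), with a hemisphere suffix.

Latitude is negative → S; |value| = 73.553874
Latitude: whole degrees 73; 33.23244′ → 33′ and 13.946″
Longitude is negative → W; |value| = 113.116270
Longitude: whole degrees 113; 6.97620′ → 6′ and 58.572″

73°33′13.9″ S, 113°06′58.6″ W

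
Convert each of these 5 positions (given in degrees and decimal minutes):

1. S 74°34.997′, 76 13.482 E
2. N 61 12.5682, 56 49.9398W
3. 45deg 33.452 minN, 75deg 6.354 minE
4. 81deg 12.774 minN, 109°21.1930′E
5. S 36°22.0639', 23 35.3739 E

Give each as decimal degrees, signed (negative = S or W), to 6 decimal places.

1. -74.583283, 76.224700
2. 61.209470, -56.832330
3. 45.557533, 75.105900
4. 81.212900, 109.353217
5. -36.367732, 23.589565

Point 1:
  φ: 74 + 34.997/60 = 74.5832833
  S → negative
  Lon: 76 + 13.482/60 = 76.2247000
  E → positive
Point 2:
  Latitude: 61 + 12.5682/60 = 61.2094700
  N → positive
  λ: 56 + 49.9398/60 = 56.8323300
  W ⇒ negate
Point 3:
  Latitude: 33.452′ = 0.557533°; total 45.5575333
  N → positive
  λ: 6.354′ = 0.105900°; total 75.1059000
  E ⇒ keep positive
Point 4:
  φ: 12.774′ = 0.212900°; total 81.2129000
  N ⇒ keep positive
  λ: 21.193′ = 0.353217°; total 109.3532167
  E → positive
Point 5:
  Lat: 36 + 22.0639/60 = 36.3677317
  S ⇒ negate
  λ: 35.3739′ = 0.589565°; total 23.5895650
  E ⇒ keep positive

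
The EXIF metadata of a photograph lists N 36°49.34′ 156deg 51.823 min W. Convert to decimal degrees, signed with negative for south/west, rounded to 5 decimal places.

36.82233, -156.86372

Lat: 49.34′ = 0.822333°; total 36.822333
N → positive
Longitude: 51.823′ = 0.863717°; total 156.863717
W ⇒ negate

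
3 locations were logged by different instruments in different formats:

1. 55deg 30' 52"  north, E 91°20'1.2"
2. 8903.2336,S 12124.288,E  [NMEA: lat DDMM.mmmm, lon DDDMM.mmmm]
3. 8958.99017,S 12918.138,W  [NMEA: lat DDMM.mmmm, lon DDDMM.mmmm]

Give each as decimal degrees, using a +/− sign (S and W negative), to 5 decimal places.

Point 1:
  Lat: 30′ + 52″ = 30.86667′; 55 + 30.86667/60 = 55.514444
  N ⇒ keep positive
  λ: 20′ + 1.2″ = 20.02000′; 91 + 20.02000/60 = 91.333667
  E ⇒ keep positive
Point 2:
  φ: degrees = first 2 digits = 89, minutes = 3.2336; 89 + 3.2336/60 = 89.053893
  hemisphere S, so the sign is −
  Lon: degrees = first 3 digits = 121, minutes = 24.288; 121 + 24.288/60 = 121.404800
  E ⇒ keep positive
Point 3:
  Latitude: degrees = first 2 digits = 89, minutes = 58.99017; 89 + 58.99017/60 = 89.983170
  hemisphere S, so the sign is −
  Longitude: split at 3 digits → 129° and 18.138′; 129 + 18.138/60 = 129.302300
  W → negative

1. 55.51444, 91.33367
2. -89.05389, 121.40480
3. -89.98317, -129.30230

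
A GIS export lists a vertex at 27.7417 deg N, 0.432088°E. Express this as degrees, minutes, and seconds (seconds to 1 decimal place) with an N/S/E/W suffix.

27°44′30.1″ N, 0°25′55.5″ E

φ: 0.741700 × 60 = 44.50200′ → 44′, remainder × 60 = 30.120″
λ: 0.432088° → 25.92528′; 0.92528 × 60 = 55.517″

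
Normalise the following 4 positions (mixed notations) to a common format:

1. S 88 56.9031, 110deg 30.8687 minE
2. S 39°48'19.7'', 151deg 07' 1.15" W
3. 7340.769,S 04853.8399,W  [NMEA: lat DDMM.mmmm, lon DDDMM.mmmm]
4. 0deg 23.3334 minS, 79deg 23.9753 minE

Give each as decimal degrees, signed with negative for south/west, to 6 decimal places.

1. -88.948385, 110.514478
2. -39.805472, -151.116986
3. -73.679483, -48.897332
4. -0.388890, 79.399588

Point 1:
  Lat: 56.9031′ = 0.948385°; total 88.9483850
  S ⇒ negate
  Lon: 30.8687′ = 0.514478°; total 110.5144783
  E ⇒ keep positive
Point 2:
  Lat: 48′ + 19.7″ = 48.32833′; 39 + 48.32833/60 = 39.8054722
  hemisphere S, so the sign is −
  λ: 7′ + 1.15″ = 7.01917′; 151 + 7.01917/60 = 151.1169861
  hemisphere W, so the sign is −
Point 3:
  Latitude: split at 2 digits → 73° and 40.769′; 73 + 40.769/60 = 73.6794833
  S ⇒ negate
  Longitude: split at 3 digits → 048° and 53.8399′; 48 + 53.8399/60 = 48.8973317
  W → negative
Point 4:
  φ: 0 + 23.3334/60 = 0.3888900
  S ⇒ negate
  Lon: 23.9753′ = 0.399588°; total 79.3995883
  E ⇒ keep positive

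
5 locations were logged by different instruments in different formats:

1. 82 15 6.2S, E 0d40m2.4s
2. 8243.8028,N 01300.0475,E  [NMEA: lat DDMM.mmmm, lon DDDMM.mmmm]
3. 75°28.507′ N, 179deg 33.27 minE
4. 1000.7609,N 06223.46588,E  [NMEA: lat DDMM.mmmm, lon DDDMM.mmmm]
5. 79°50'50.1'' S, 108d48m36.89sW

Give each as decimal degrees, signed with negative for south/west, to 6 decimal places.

1. -82.251722, 0.667333
2. 82.730047, 13.000792
3. 75.475117, 179.554500
4. 10.012682, 62.391098
5. -79.847250, -108.810247

Point 1:
  φ: 82 + 15/60 + 6.2/3600 = 82.2517222
  S → negative
  Longitude: 40′ + 2.4″ = 40.04000′; 0 + 40.04000/60 = 0.6673333
  E → positive
Point 2:
  Lat: degrees = first 2 digits = 82, minutes = 43.8028; 82 + 43.8028/60 = 82.7300467
  N → positive
  Lon: degrees = first 3 digits = 13, minutes = 0.0475; 13 + 0.0475/60 = 13.0007917
  E ⇒ keep positive
Point 3:
  φ: 75 + 28.507/60 = 75.4751167
  N → positive
  Longitude: 33.27′ = 0.554500°; total 179.5545000
  E → positive
Point 4:
  Latitude: degrees = first 2 digits = 10, minutes = 0.7609; 10 + 0.7609/60 = 10.0126817
  N ⇒ keep positive
  λ: degrees = first 3 digits = 62, minutes = 23.46588; 62 + 23.46588/60 = 62.3910980
  E → positive
Point 5:
  Latitude: 79° + 50/60 + 50.1/3600 = 79 + 0.833333 + 0.013917 = 79.8472500
  hemisphere S, so the sign is −
  λ: 108 + 48/60 + 36.89/3600 = 108.8102472
  W ⇒ negate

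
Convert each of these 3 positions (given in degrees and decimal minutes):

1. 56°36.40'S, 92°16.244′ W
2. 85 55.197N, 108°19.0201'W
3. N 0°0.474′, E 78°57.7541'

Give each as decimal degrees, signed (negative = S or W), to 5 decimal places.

Point 1:
  Latitude: 56 + 36.4/60 = 56.606667
  S → negative
  λ: 92 + 16.244/60 = 92.270733
  hemisphere W, so the sign is −
Point 2:
  Lat: 85 + 55.197/60 = 85.919950
  N → positive
  Lon: 108 + 19.0201/60 = 108.317002
  hemisphere W, so the sign is −
Point 3:
  Latitude: 0.474′ = 0.007900°; total 0.007900
  N ⇒ keep positive
  Longitude: 78 + 57.7541/60 = 78.962568
  E → positive

1. -56.60667, -92.27073
2. 85.91995, -108.31700
3. 0.00790, 78.96257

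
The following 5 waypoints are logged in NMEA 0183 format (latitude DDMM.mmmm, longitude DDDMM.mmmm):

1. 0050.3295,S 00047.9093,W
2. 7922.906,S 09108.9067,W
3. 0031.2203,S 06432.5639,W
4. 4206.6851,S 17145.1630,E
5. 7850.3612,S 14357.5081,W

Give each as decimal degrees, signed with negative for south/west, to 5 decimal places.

1. -0.83883, -0.79849
2. -79.38177, -91.14845
3. -0.52034, -64.54273
4. -42.11142, 171.75272
5. -78.83935, -143.95847

Point 1:
  φ: split at 2 digits → 00° and 50.3295′; 0 + 50.3295/60 = 0.838825
  S → negative
  Longitude: degrees = first 3 digits = 0, minutes = 47.9093; 0 + 47.9093/60 = 0.798488
  hemisphere W, so the sign is −
Point 2:
  Latitude: degrees = first 2 digits = 79, minutes = 22.906; 79 + 22.906/60 = 79.381767
  S → negative
  Lon: degrees = first 3 digits = 91, minutes = 8.9067; 91 + 8.9067/60 = 91.148445
  W ⇒ negate
Point 3:
  Latitude: split at 2 digits → 00° and 31.2203′; 0 + 31.2203/60 = 0.520338
  S ⇒ negate
  Longitude: degrees = first 3 digits = 64, minutes = 32.5639; 64 + 32.5639/60 = 64.542732
  W → negative
Point 4:
  Latitude: split at 2 digits → 42° and 6.6851′; 42 + 6.6851/60 = 42.111418
  S ⇒ negate
  λ: split at 3 digits → 171° and 45.163′; 171 + 45.163/60 = 171.752717
  E ⇒ keep positive
Point 5:
  Latitude: split at 2 digits → 78° and 50.3612′; 78 + 50.3612/60 = 78.839353
  hemisphere S, so the sign is −
  Longitude: degrees = first 3 digits = 143, minutes = 57.5081; 143 + 57.5081/60 = 143.958468
  W ⇒ negate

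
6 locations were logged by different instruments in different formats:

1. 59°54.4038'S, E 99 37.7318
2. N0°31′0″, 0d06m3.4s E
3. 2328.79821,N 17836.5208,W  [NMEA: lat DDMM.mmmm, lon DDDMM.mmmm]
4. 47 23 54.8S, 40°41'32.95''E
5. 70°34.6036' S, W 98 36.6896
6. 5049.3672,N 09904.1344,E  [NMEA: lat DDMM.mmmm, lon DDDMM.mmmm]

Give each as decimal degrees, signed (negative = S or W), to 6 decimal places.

1. -59.906730, 99.628863
2. 0.516667, 0.100944
3. 23.479970, -178.608680
4. -47.398556, 40.692486
5. -70.576727, -98.611493
6. 50.822787, 99.068907

Point 1:
  Latitude: 54.4038′ = 0.906730°; total 59.9067300
  hemisphere S, so the sign is −
  Longitude: 37.7318′ = 0.628863°; total 99.6288633
  E ⇒ keep positive
Point 2:
  Latitude: 0° + 31/60 + 0/3600 = 0 + 0.516667 + 0.000000 = 0.5166667
  N → positive
  λ: 6′ + 3.4″ = 6.05667′; 0 + 6.05667/60 = 0.1009444
  E → positive
Point 3:
  Lat: split at 2 digits → 23° and 28.79821′; 23 + 28.79821/60 = 23.4799702
  N ⇒ keep positive
  Lon: split at 3 digits → 178° and 36.5208′; 178 + 36.5208/60 = 178.6086800
  hemisphere W, so the sign is −
Point 4:
  Latitude: 47 + 23/60 + 54.8/3600 = 47.3985556
  S ⇒ negate
  Lon: 41′ + 32.95″ = 41.54917′; 40 + 41.54917/60 = 40.6924861
  E ⇒ keep positive
Point 5:
  φ: 34.6036′ = 0.576727°; total 70.5767267
  hemisphere S, so the sign is −
  Longitude: 36.6896′ = 0.611493°; total 98.6114933
  W ⇒ negate
Point 6:
  Latitude: split at 2 digits → 50° and 49.3672′; 50 + 49.3672/60 = 50.8227867
  N → positive
  Lon: split at 3 digits → 099° and 4.1344′; 99 + 4.1344/60 = 99.0689067
  E ⇒ keep positive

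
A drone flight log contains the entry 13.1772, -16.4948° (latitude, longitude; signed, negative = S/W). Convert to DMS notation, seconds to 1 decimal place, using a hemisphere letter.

φ: whole degrees 13; 10.63200′ → 10′ and 37.920″
Longitude is negative → W; |value| = 16.494800
Longitude: 0.494800 × 60 = 29.68800′ → 29′, remainder × 60 = 41.280″

13°10′37.9″ N, 16°29′41.3″ W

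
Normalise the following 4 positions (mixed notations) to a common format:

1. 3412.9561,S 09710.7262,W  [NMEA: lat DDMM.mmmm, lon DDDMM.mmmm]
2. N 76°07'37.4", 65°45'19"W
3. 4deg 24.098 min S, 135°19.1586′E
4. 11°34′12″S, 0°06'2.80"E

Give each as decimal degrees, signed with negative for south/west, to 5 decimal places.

Point 1:
  Latitude: degrees = first 2 digits = 34, minutes = 12.9561; 34 + 12.9561/60 = 34.215935
  hemisphere S, so the sign is −
  Lon: split at 3 digits → 097° and 10.7262′; 97 + 10.7262/60 = 97.178770
  W → negative
Point 2:
  Latitude: 76° + 7/60 + 37.4/3600 = 76 + 0.116667 + 0.010389 = 76.127056
  N → positive
  Longitude: 45′ + 19″ = 45.31667′; 65 + 45.31667/60 = 65.755278
  W ⇒ negate
Point 3:
  Lat: 24.098′ = 0.401633°; total 4.401633
  S → negative
  Lon: 19.1586′ = 0.319310°; total 135.319310
  E → positive
Point 4:
  Latitude: 11 + 34/60 + 12/3600 = 11.570000
  S → negative
  Longitude: 6′ + 2.8″ = 6.04667′; 0 + 6.04667/60 = 0.100778
  E ⇒ keep positive

1. -34.21594, -97.17877
2. 76.12706, -65.75528
3. -4.40163, 135.31931
4. -11.57000, 0.10078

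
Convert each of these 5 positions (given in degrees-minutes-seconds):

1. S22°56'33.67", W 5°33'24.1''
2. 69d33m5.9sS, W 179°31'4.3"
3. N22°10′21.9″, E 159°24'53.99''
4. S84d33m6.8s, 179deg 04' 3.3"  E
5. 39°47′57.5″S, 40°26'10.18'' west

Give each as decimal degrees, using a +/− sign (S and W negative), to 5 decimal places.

1. -22.94269, -5.55669
2. -69.55164, -179.51786
3. 22.17275, 159.41500
4. -84.55189, 179.06758
5. -39.79931, -40.43616

Point 1:
  φ: 22° + 56/60 + 33.67/3600 = 22 + 0.933333 + 0.009353 = 22.942686
  S ⇒ negate
  Longitude: 5° + 33/60 + 24.1/3600 = 5 + 0.550000 + 0.006694 = 5.556694
  W ⇒ negate
Point 2:
  φ: 69 + 33/60 + 5.9/3600 = 69.551639
  hemisphere S, so the sign is −
  λ: 179° + 31/60 + 4.3/3600 = 179 + 0.516667 + 0.001194 = 179.517861
  W → negative
Point 3:
  Lat: 10′ + 21.9″ = 10.36500′; 22 + 10.36500/60 = 22.172750
  N → positive
  Lon: 24′ + 53.99″ = 24.89983′; 159 + 24.89983/60 = 159.414997
  E → positive
Point 4:
  Lat: 84° + 33/60 + 6.8/3600 = 84 + 0.550000 + 0.001889 = 84.551889
  S ⇒ negate
  Longitude: 179° + 4/60 + 3.3/3600 = 179 + 0.066667 + 0.000917 = 179.067583
  E ⇒ keep positive
Point 5:
  φ: 39° + 47/60 + 57.5/3600 = 39 + 0.783333 + 0.015972 = 39.799306
  hemisphere S, so the sign is −
  Longitude: 40 + 26/60 + 10.18/3600 = 40.436161
  hemisphere W, so the sign is −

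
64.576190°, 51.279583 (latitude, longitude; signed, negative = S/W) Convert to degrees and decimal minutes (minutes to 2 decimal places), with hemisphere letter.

64° 34.57′ N, 51° 16.77′ E

Latitude: 64° + 0.576190 × 60 = 64° 34.5714′
λ: 51° + 0.279583 × 60 = 51° 16.7750′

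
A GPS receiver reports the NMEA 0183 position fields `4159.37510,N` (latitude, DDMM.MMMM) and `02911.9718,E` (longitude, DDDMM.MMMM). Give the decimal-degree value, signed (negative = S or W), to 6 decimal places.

Latitude: split at 2 digits → 41° and 59.3751′; 41 + 59.3751/60 = 41.9895850
N → positive
Lon: split at 3 digits → 029° and 11.9718′; 29 + 11.9718/60 = 29.1995300
E → positive

41.989585, 29.199530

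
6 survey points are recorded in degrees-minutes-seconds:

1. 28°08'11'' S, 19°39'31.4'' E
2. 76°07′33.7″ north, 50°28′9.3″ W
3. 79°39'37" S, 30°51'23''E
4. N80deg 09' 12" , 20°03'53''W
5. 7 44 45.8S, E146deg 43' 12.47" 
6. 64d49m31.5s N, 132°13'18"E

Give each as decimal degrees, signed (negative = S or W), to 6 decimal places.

Point 1:
  Lat: 8′ + 11″ = 8.18333′; 28 + 8.18333/60 = 28.1363889
  hemisphere S, so the sign is −
  Longitude: 19° + 39/60 + 31.4/3600 = 19 + 0.650000 + 0.008722 = 19.6587222
  E ⇒ keep positive
Point 2:
  Lat: 76° + 7/60 + 33.7/3600 = 76 + 0.116667 + 0.009361 = 76.1260278
  N → positive
  Lon: 50° + 28/60 + 9.3/3600 = 50 + 0.466667 + 0.002583 = 50.4692500
  W ⇒ negate
Point 3:
  φ: 39′ + 37″ = 39.61667′; 79 + 39.61667/60 = 79.6602778
  S ⇒ negate
  λ: 51′ + 23″ = 51.38333′; 30 + 51.38333/60 = 30.8563889
  E → positive
Point 4:
  Latitude: 80 + 9/60 + 12/3600 = 80.1533333
  N → positive
  λ: 20° + 3/60 + 53/3600 = 20 + 0.050000 + 0.014722 = 20.0647222
  W ⇒ negate
Point 5:
  φ: 7° + 44/60 + 45.8/3600 = 7 + 0.733333 + 0.012722 = 7.7460556
  hemisphere S, so the sign is −
  λ: 146 + 43/60 + 12.47/3600 = 146.7201306
  E ⇒ keep positive
Point 6:
  φ: 64 + 49/60 + 31.5/3600 = 64.8254167
  N ⇒ keep positive
  λ: 13′ + 18″ = 13.30000′; 132 + 13.30000/60 = 132.2216667
  E → positive

1. -28.136389, 19.658722
2. 76.126028, -50.469250
3. -79.660278, 30.856389
4. 80.153333, -20.064722
5. -7.746056, 146.720131
6. 64.825417, 132.221667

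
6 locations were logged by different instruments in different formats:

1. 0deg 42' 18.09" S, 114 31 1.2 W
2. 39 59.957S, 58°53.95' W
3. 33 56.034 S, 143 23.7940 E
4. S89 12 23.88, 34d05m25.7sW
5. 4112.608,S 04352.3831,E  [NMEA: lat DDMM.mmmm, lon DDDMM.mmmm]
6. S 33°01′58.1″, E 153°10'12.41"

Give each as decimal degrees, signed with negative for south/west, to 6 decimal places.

Point 1:
  Lat: 42′ + 18.09″ = 42.30150′; 0 + 42.30150/60 = 0.7050250
  S ⇒ negate
  Longitude: 114° + 31/60 + 1.2/3600 = 114 + 0.516667 + 0.000333 = 114.5170000
  W ⇒ negate
Point 2:
  Latitude: 59.957′ = 0.999283°; total 39.9992833
  hemisphere S, so the sign is −
  λ: 53.95′ = 0.899167°; total 58.8991667
  W ⇒ negate
Point 3:
  φ: 56.034′ = 0.933900°; total 33.9339000
  hemisphere S, so the sign is −
  Longitude: 143 + 23.794/60 = 143.3965667
  E → positive
Point 4:
  φ: 89° + 12/60 + 23.88/3600 = 89 + 0.200000 + 0.006633 = 89.2066333
  hemisphere S, so the sign is −
  Lon: 5′ + 25.7″ = 5.42833′; 34 + 5.42833/60 = 34.0904722
  hemisphere W, so the sign is −
Point 5:
  Latitude: degrees = first 2 digits = 41, minutes = 12.608; 41 + 12.608/60 = 41.2101333
  S ⇒ negate
  Lon: split at 3 digits → 043° and 52.3831′; 43 + 52.3831/60 = 43.8730517
  E ⇒ keep positive
Point 6:
  φ: 33 + 1/60 + 58.1/3600 = 33.0328056
  hemisphere S, so the sign is −
  λ: 153° + 10/60 + 12.41/3600 = 153 + 0.166667 + 0.003447 = 153.1701139
  E ⇒ keep positive

1. -0.705025, -114.517000
2. -39.999283, -58.899167
3. -33.933900, 143.396567
4. -89.206633, -34.090472
5. -41.210133, 43.873052
6. -33.032806, 153.170114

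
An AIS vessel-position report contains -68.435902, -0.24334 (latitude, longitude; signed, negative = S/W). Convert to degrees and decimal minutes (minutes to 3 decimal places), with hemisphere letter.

68° 26.154′ S, 0° 14.600′ W

Latitude is negative → S; |value| = 68.435902
Latitude: minutes = (68.435902 − 68) × 60 = 26.15412
Longitude is negative → W; |value| = 0.243340
Lon: fractional part 0.243340 → 14.60040 minutes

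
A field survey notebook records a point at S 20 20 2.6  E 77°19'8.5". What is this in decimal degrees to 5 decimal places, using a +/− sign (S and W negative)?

-20.33406, 77.31903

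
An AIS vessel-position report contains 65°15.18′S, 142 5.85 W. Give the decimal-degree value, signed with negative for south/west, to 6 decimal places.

φ: 65 + 15.18/60 = 65.2530000
hemisphere S, so the sign is −
Longitude: 5.85′ = 0.097500°; total 142.0975000
hemisphere W, so the sign is −

-65.253000, -142.097500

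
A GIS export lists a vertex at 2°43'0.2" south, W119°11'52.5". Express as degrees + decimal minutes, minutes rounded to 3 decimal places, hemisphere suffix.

2° 43.003′ S, 119° 11.875′ W

Latitude: 43 + 0.2/60 = 43.00333′
Lon: seconds/60 = 0.87500; minutes = 11 + 0.87500 = 11.87500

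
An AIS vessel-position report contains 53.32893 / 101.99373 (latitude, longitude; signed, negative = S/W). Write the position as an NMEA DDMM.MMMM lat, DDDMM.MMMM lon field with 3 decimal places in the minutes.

5319.736,N / 10159.624,E

Latitude: minutes = (53.328930 − 53) × 60 = 19.73580
Lon: 101° + 0.993730 × 60 = 101° 59.62380′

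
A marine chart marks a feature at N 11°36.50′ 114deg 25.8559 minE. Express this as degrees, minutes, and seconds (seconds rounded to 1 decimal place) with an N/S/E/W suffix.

Latitude: fractional minutes 0.50000 × 60 = 30.000″
λ: 25.85590′ → 25′ and 0.85590 × 60 = 51.354″

11°36′30.0″ N, 114°25′51.4″ E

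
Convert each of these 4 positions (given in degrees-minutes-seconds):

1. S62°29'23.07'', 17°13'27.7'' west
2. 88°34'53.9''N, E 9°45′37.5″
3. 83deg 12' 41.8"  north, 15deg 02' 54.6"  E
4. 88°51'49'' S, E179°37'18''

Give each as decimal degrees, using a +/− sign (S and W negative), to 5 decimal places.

Point 1:
  Lat: 62 + 29/60 + 23.07/3600 = 62.489742
  S → negative
  λ: 13′ + 27.7″ = 13.46167′; 17 + 13.46167/60 = 17.224361
  hemisphere W, so the sign is −
Point 2:
  Latitude: 34′ + 53.9″ = 34.89833′; 88 + 34.89833/60 = 88.581639
  N → positive
  Lon: 45′ + 37.5″ = 45.62500′; 9 + 45.62500/60 = 9.760417
  E ⇒ keep positive
Point 3:
  φ: 83 + 12/60 + 41.8/3600 = 83.211611
  N ⇒ keep positive
  Longitude: 15 + 2/60 + 54.6/3600 = 15.048500
  E ⇒ keep positive
Point 4:
  Latitude: 88 + 51/60 + 49/3600 = 88.863611
  S ⇒ negate
  λ: 179 + 37/60 + 18/3600 = 179.621667
  E → positive

1. -62.48974, -17.22436
2. 88.58164, 9.76042
3. 83.21161, 15.04850
4. -88.86361, 179.62167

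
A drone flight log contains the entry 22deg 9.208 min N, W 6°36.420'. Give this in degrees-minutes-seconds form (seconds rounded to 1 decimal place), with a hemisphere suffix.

22°09′12.5″ N, 6°36′25.2″ W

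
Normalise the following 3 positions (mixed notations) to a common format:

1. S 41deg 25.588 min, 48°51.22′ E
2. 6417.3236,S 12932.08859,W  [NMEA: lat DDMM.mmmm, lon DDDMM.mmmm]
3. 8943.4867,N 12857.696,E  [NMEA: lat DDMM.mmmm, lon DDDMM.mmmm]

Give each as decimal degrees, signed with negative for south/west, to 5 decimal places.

Point 1:
  φ: 25.588′ = 0.426467°; total 41.426467
  S → negative
  Longitude: 48 + 51.22/60 = 48.853667
  E → positive
Point 2:
  Lat: split at 2 digits → 64° and 17.3236′; 64 + 17.3236/60 = 64.288727
  S → negative
  λ: split at 3 digits → 129° and 32.08859′; 129 + 32.08859/60 = 129.534810
  W → negative
Point 3:
  Latitude: split at 2 digits → 89° and 43.4867′; 89 + 43.4867/60 = 89.724778
  N ⇒ keep positive
  λ: degrees = first 3 digits = 128, minutes = 57.696; 128 + 57.696/60 = 128.961600
  E → positive

1. -41.42647, 48.85367
2. -64.28873, -129.53481
3. 89.72478, 128.96160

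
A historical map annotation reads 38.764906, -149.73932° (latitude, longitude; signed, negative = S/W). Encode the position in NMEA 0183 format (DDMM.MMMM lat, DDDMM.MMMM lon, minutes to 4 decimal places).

3845.8944,N / 14944.3592,W

φ: fractional part 0.764906 → 45.894360 minutes
Longitude is negative → W; |value| = 149.739320
Lon: 149° + 0.739320 × 60 = 149° 44.359200′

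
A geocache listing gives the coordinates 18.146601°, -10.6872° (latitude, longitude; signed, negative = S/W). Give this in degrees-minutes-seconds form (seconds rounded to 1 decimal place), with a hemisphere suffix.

Lat: 0.146601° → 8.79606′; 0.79606 × 60 = 47.764″
Longitude is negative → W; |value| = 10.687200
λ: 0.687200 × 60 = 41.23200′ → 41′, remainder × 60 = 13.920″

18°08′47.8″ N, 10°41′13.9″ W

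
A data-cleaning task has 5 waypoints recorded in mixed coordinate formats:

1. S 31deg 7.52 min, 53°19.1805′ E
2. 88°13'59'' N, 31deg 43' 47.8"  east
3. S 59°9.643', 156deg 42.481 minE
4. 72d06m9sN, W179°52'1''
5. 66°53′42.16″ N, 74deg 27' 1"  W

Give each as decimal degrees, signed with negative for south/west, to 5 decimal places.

1. -31.12533, 53.31968
2. 88.23306, 31.72994
3. -59.16072, 156.70802
4. 72.10250, -179.86694
5. 66.89504, -74.45028

Point 1:
  Latitude: 7.52′ = 0.125333°; total 31.125333
  S ⇒ negate
  λ: 19.1805′ = 0.319675°; total 53.319675
  E ⇒ keep positive
Point 2:
  φ: 88° + 13/60 + 59/3600 = 88 + 0.216667 + 0.016389 = 88.233056
  N → positive
  λ: 31° + 43/60 + 47.8/3600 = 31 + 0.716667 + 0.013278 = 31.729944
  E ⇒ keep positive
Point 3:
  φ: 9.643′ = 0.160717°; total 59.160717
  S ⇒ negate
  λ: 156 + 42.481/60 = 156.708017
  E → positive
Point 4:
  Latitude: 6′ + 9″ = 6.15000′; 72 + 6.15000/60 = 72.102500
  N → positive
  λ: 179° + 52/60 + 1/3600 = 179 + 0.866667 + 0.000278 = 179.866944
  W → negative
Point 5:
  Latitude: 66 + 53/60 + 42.16/3600 = 66.895044
  N → positive
  Longitude: 27′ + 1″ = 27.01667′; 74 + 27.01667/60 = 74.450278
  hemisphere W, so the sign is −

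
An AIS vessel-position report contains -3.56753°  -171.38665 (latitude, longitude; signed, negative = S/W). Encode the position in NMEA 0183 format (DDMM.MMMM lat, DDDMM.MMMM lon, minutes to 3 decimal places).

Latitude is negative → S; |value| = 3.567530
Latitude: fractional part 0.567530 → 34.05180 minutes
Longitude is negative → W; |value| = 171.386650
Lon: fractional part 0.386650 → 23.19900 minutes

0334.052,S / 17123.199,W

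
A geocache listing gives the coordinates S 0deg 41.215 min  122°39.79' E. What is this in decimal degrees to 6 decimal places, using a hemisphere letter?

0.686917° S, 122.663167° E

φ: 0 + 41.215/60 = 0.6869167
λ: 39.79′ = 0.663167°; total 122.6631667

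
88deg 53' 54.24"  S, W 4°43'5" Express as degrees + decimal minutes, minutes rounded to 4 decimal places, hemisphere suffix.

Lat: 53 + 54.24/60 = 53.904000′
Lon: seconds/60 = 0.08333; minutes = 43 + 0.08333 = 43.083333

88° 53.9040′ S, 4° 43.0833′ W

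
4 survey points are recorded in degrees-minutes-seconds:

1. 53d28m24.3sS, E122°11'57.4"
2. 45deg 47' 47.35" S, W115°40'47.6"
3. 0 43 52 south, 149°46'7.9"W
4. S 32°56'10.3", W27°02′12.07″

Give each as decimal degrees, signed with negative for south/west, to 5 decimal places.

1. -53.47342, 122.19928
2. -45.79649, -115.67989
3. -0.73111, -149.76886
4. -32.93619, -27.03669

Point 1:
  φ: 53° + 28/60 + 24.3/3600 = 53 + 0.466667 + 0.006750 = 53.473417
  S → negative
  λ: 122 + 11/60 + 57.4/3600 = 122.199278
  E → positive
Point 2:
  Lat: 45° + 47/60 + 47.35/3600 = 45 + 0.783333 + 0.013153 = 45.796486
  S ⇒ negate
  Lon: 40′ + 47.6″ = 40.79333′; 115 + 40.79333/60 = 115.679889
  W ⇒ negate
Point 3:
  φ: 0° + 43/60 + 52/3600 = 0 + 0.716667 + 0.014444 = 0.731111
  hemisphere S, so the sign is −
  Lon: 149 + 46/60 + 7.9/3600 = 149.768861
  W ⇒ negate
Point 4:
  φ: 32° + 56/60 + 10.3/3600 = 32 + 0.933333 + 0.002861 = 32.936194
  S → negative
  λ: 27° + 2/60 + 12.07/3600 = 27 + 0.033333 + 0.003353 = 27.036686
  hemisphere W, so the sign is −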